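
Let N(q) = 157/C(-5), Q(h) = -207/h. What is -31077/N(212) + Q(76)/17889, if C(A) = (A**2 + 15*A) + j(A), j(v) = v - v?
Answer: 704186162967/71150516 ≈ 9897.1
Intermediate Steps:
j(v) = 0
C(A) = A**2 + 15*A (C(A) = (A**2 + 15*A) + 0 = A**2 + 15*A)
N(q) = -157/50 (N(q) = 157/((-5*(15 - 5))) = 157/((-5*10)) = 157/(-50) = 157*(-1/50) = -157/50)
-31077/N(212) + Q(76)/17889 = -31077/(-157/50) - 207/76/17889 = -31077*(-50/157) - 207*1/76*(1/17889) = 1553850/157 - 207/76*1/17889 = 1553850/157 - 69/453188 = 704186162967/71150516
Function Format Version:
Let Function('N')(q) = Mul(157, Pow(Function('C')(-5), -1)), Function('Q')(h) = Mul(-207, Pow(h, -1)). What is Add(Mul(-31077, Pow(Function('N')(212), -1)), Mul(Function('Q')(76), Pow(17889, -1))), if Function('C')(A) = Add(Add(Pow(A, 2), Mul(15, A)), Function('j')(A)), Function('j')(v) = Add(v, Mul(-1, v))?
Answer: Rational(704186162967, 71150516) ≈ 9897.1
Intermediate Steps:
Function('j')(v) = 0
Function('C')(A) = Add(Pow(A, 2), Mul(15, A)) (Function('C')(A) = Add(Add(Pow(A, 2), Mul(15, A)), 0) = Add(Pow(A, 2), Mul(15, A)))
Function('N')(q) = Rational(-157, 50) (Function('N')(q) = Mul(157, Pow(Mul(-5, Add(15, -5)), -1)) = Mul(157, Pow(Mul(-5, 10), -1)) = Mul(157, Pow(-50, -1)) = Mul(157, Rational(-1, 50)) = Rational(-157, 50))
Add(Mul(-31077, Pow(Function('N')(212), -1)), Mul(Function('Q')(76), Pow(17889, -1))) = Add(Mul(-31077, Pow(Rational(-157, 50), -1)), Mul(Mul(-207, Pow(76, -1)), Pow(17889, -1))) = Add(Mul(-31077, Rational(-50, 157)), Mul(Mul(-207, Rational(1, 76)), Rational(1, 17889))) = Add(Rational(1553850, 157), Mul(Rational(-207, 76), Rational(1, 17889))) = Add(Rational(1553850, 157), Rational(-69, 453188)) = Rational(704186162967, 71150516)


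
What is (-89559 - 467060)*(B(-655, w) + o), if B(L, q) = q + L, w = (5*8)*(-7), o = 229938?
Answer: -127467420857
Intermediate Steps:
w = -280 (w = 40*(-7) = -280)
B(L, q) = L + q
(-89559 - 467060)*(B(-655, w) + o) = (-89559 - 467060)*((-655 - 280) + 229938) = -556619*(-935 + 229938) = -556619*229003 = -127467420857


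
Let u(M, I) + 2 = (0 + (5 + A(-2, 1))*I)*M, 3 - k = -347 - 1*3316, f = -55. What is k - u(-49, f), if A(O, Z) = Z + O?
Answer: -7112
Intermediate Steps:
A(O, Z) = O + Z
k = 3666 (k = 3 - (-347 - 1*3316) = 3 - (-347 - 3316) = 3 - 1*(-3663) = 3 + 3663 = 3666)
u(M, I) = -2 + 4*I*M (u(M, I) = -2 + (0 + (5 + (-2 + 1))*I)*M = -2 + (0 + (5 - 1)*I)*M = -2 + (0 + 4*I)*M = -2 + (4*I)*M = -2 + 4*I*M)
k - u(-49, f) = 3666 - (-2 + 4*(-55)*(-49)) = 3666 - (-2 + 10780) = 3666 - 1*10778 = 3666 - 10778 = -7112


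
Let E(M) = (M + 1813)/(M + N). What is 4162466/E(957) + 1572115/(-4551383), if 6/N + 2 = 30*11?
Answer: 1486716184726055189/1033801134620 ≈ 1.4381e+6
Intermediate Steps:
N = 3/164 (N = 6/(-2 + 30*11) = 6/(-2 + 330) = 6/328 = 6*(1/328) = 3/164 ≈ 0.018293)
E(M) = (1813 + M)/(3/164 + M) (E(M) = (M + 1813)/(M + 3/164) = (1813 + M)/(3/164 + M))
4162466/E(957) + 1572115/(-4551383) = 4162466/((164*(1813 + 957)/(3 + 164*957))) + 1572115/(-4551383) = 4162466/((164*2770/(3 + 156948))) + 1572115*(-1/4551383) = 4162466/((164*2770/156951)) - 1572115/4551383 = 4162466/((164*(1/156951)*2770)) - 1572115/4551383 = 4162466/(454280/156951) - 1572115/4551383 = 4162466*(156951/454280) - 1572115/4551383 = 326651600583/227140 - 1572115/4551383 = 1486716184726055189/1033801134620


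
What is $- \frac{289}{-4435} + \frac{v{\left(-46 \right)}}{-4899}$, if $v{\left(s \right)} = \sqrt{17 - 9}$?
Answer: $\frac{289}{4435} - \frac{2 \sqrt{2}}{4899} \approx 0.064586$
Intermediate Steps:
$v{\left(s \right)} = 2 \sqrt{2}$ ($v{\left(s \right)} = \sqrt{8} = 2 \sqrt{2}$)
$- \frac{289}{-4435} + \frac{v{\left(-46 \right)}}{-4899} = - \frac{289}{-4435} + \frac{2 \sqrt{2}}{-4899} = \left(-289\right) \left(- \frac{1}{4435}\right) + 2 \sqrt{2} \left(- \frac{1}{4899}\right) = \frac{289}{4435} - \frac{2 \sqrt{2}}{4899}$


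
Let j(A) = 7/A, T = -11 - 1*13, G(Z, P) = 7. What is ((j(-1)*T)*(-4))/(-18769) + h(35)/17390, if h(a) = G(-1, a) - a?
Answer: 5580274/163196455 ≈ 0.034194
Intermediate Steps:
T = -24 (T = -11 - 13 = -24)
h(a) = 7 - a
((j(-1)*T)*(-4))/(-18769) + h(35)/17390 = (((7/(-1))*(-24))*(-4))/(-18769) + (7 - 1*35)/17390 = (((7*(-1))*(-24))*(-4))*(-1/18769) + (7 - 35)*(1/17390) = (-7*(-24)*(-4))*(-1/18769) - 28*1/17390 = (168*(-4))*(-1/18769) - 14/8695 = -672*(-1/18769) - 14/8695 = 672/18769 - 14/8695 = 5580274/163196455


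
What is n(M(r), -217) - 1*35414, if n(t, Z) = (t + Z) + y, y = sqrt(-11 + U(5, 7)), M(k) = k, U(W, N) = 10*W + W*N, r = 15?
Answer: -35616 + sqrt(74) ≈ -35607.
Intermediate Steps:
U(W, N) = 10*W + N*W
y = sqrt(74) (y = sqrt(-11 + 5*(10 + 7)) = sqrt(-11 + 5*17) = sqrt(-11 + 85) = sqrt(74) ≈ 8.6023)
n(t, Z) = Z + t + sqrt(74) (n(t, Z) = (t + Z) + sqrt(74) = (Z + t) + sqrt(74) = Z + t + sqrt(74))
n(M(r), -217) - 1*35414 = (-217 + 15 + sqrt(74)) - 1*35414 = (-202 + sqrt(74)) - 35414 = -35616 + sqrt(74)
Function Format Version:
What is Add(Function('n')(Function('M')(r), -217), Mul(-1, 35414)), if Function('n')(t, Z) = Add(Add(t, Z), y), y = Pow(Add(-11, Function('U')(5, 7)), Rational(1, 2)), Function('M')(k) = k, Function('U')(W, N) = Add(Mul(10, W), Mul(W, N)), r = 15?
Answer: Add(-35616, Pow(74, Rational(1, 2))) ≈ -35607.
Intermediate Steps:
Function('U')(W, N) = Add(Mul(10, W), Mul(N, W))
y = Pow(74, Rational(1, 2)) (y = Pow(Add(-11, Mul(5, Add(10, 7))), Rational(1, 2)) = Pow(Add(-11, Mul(5, 17)), Rational(1, 2)) = Pow(Add(-11, 85), Rational(1, 2)) = Pow(74, Rational(1, 2)) ≈ 8.6023)
Function('n')(t, Z) = Add(Z, t, Pow(74, Rational(1, 2))) (Function('n')(t, Z) = Add(Add(t, Z), Pow(74, Rational(1, 2))) = Add(Add(Z, t), Pow(74, Rational(1, 2))) = Add(Z, t, Pow(74, Rational(1, 2))))
Add(Function('n')(Function('M')(r), -217), Mul(-1, 35414)) = Add(Add(-217, 15, Pow(74, Rational(1, 2))), Mul(-1, 35414)) = Add(Add(-202, Pow(74, Rational(1, 2))), -35414) = Add(-35616, Pow(74, Rational(1, 2)))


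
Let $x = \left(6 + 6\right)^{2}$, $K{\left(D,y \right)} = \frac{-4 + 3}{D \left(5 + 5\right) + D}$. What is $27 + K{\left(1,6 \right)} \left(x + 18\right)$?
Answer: $\frac{135}{11} \approx 12.273$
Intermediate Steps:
$K{\left(D,y \right)} = - \frac{1}{11 D}$ ($K{\left(D,y \right)} = - \frac{1}{D 10 + D} = - \frac{1}{10 D + D} = - \frac{1}{11 D}$)
$x = 144$ ($x = 12^{2} = 144$)
$27 + K{\left(1,6 \right)} \left(x + 18\right) = 27 + - \frac{1}{11 \cdot 1} \left(144 + 18\right) = 27 + \left(- \frac{1}{11}\right) 1 \cdot 162 = 27 - \frac{162}{11} = \frac{135}{11}$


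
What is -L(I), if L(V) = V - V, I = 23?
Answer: 0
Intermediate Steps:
L(V) = 0
-L(I) = -1*0 = 0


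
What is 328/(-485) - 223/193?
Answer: -171459/93605 ≈ -1.8317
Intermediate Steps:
328/(-485) - 223/193 = 328*(-1/485) - 223*1/193 = -328/485 - 223/193 = -171459/93605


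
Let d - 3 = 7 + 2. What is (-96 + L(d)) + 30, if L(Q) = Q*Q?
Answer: 78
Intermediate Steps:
d = 12 (d = 3 + (7 + 2) = 3 + 9 = 12)
L(Q) = Q²
(-96 + L(d)) + 30 = (-96 + 12²) + 30 = (-96 + 144) + 30 = 48 + 30 = 78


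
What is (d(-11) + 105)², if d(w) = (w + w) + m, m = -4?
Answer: 6241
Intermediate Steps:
d(w) = -4 + 2*w (d(w) = (w + w) - 4 = 2*w - 4 = -4 + 2*w)
(d(-11) + 105)² = ((-4 + 2*(-11)) + 105)² = ((-4 - 22) + 105)² = (-26 + 105)² = 79² = 6241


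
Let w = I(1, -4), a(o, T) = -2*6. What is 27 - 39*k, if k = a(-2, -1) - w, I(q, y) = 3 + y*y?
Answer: 1236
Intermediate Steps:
a(o, T) = -12
I(q, y) = 3 + y**2
w = 19 (w = 3 + (-4)**2 = 3 + 16 = 19)
k = -31 (k = -12 - 1*19 = -12 - 19 = -31)
27 - 39*k = 27 - 39*(-31) = 27 + 1209 = 1236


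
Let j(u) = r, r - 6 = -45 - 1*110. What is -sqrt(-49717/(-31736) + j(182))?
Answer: -3*I*sqrt(4124751722)/15868 ≈ -12.142*I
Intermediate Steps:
r = -149 (r = 6 + (-45 - 1*110) = 6 + (-45 - 110) = 6 - 155 = -149)
j(u) = -149
-sqrt(-49717/(-31736) + j(182)) = -sqrt(-49717/(-31736) - 149) = -sqrt(-49717*(-1/31736) - 149) = -sqrt(49717/31736 - 149) = -sqrt(-4678947/31736) = -3*I*sqrt(4124751722)/15868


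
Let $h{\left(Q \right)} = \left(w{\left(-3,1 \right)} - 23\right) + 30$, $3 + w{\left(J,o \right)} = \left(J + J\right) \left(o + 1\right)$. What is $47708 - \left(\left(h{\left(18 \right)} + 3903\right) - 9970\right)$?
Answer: $53783$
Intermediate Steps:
$w{\left(J,o \right)} = -3 + 2 J \left(1 + o\right)$ ($w{\left(J,o \right)} = -3 + \left(J + J\right) \left(o + 1\right) = -3 + 2 J \left(1 + o\right)$)
$h{\left(Q \right)} = -8$ ($h{\left(Q \right)} = \left(\left(-3 + 2 \left(-3\right) + 2 \left(-3\right) 1\right) - 23\right) + 30 = \left(\left(-3 - 6 - 6\right) - 23\right) + 30 = \left(-15 - 23\right) + 30 = -38 + 30 = -8$)
$47708 - \left(\left(h{\left(18 \right)} + 3903\right) - 9970\right) = 47708 - \left(\left(-8 + 3903\right) - 9970\right) = 47708 - \left(3895 - 9970\right) = 47708 - -6075 = 47708 + 6075 = 53783$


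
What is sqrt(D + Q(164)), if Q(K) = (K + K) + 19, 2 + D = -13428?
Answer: 7*I*sqrt(267) ≈ 114.38*I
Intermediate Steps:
D = -13430 (D = -2 - 13428 = -13430)
Q(K) = 19 + 2*K (Q(K) = 2*K + 19 = 19 + 2*K)
sqrt(D + Q(164)) = sqrt(-13430 + (19 + 2*164)) = sqrt(-13430 + (19 + 328)) = sqrt(-13430 + 347) = sqrt(-13083) = 7*I*sqrt(267)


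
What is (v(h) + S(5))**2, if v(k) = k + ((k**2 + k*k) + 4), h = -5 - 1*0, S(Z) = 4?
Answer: 2809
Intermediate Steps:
h = -5 (h = -5 + 0 = -5)
v(k) = 4 + k + 2*k**2 (v(k) = k + ((k**2 + k**2) + 4) = k + (2*k**2 + 4) = k + (4 + 2*k**2) = 4 + k + 2*k**2)
(v(h) + S(5))**2 = ((4 - 5 + 2*(-5)**2) + 4)**2 = ((4 - 5 + 2*25) + 4)**2 = ((4 - 5 + 50) + 4)**2 = (49 + 4)**2 = 53**2 = 2809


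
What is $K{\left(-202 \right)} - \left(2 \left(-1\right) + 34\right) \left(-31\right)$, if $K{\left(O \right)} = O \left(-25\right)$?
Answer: $6042$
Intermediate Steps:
$K{\left(O \right)} = - 25 O$
$K{\left(-202 \right)} - \left(2 \left(-1\right) + 34\right) \left(-31\right) = \left(-25\right) \left(-202\right) - \left(2 \left(-1\right) + 34\right) \left(-31\right) = 5050 - \left(-2 + 34\right) \left(-31\right) = 5050 - 32 \left(-31\right) = 5050 - -992 = 5050 + 992 = 6042$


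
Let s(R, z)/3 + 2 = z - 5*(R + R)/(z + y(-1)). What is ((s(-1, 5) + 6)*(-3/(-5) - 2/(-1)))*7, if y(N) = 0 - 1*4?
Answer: 819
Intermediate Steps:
y(N) = -4 (y(N) = 0 - 4 = -4)
s(R, z) = -6 + 3*z - 30*R/(-4 + z) (s(R, z) = -6 + 3*(z - 5*(R + R)/(z - 4)) = -6 + 3*(z - 5*2*R/(-4 + z)) = -6 + 3*(z - 10*R/(-4 + z)) = -6 + (3*z - 30*R/(-4 + z)) = -6 + 3*z - 30*R/(-4 + z))
((s(-1, 5) + 6)*(-3/(-5) - 2/(-1)))*7 = ((3*(8 + 5² - 10*(-1) - 6*5)/(-4 + 5) + 6)*(-3/(-5) - 2/(-1)))*7 = ((3*(8 + 25 + 10 - 30)/1 + 6)*(-3*(-⅕) - 2*(-1)))*7 = ((3*1*13 + 6)*(⅗ + 2))*7 = ((39 + 6)*(13/5))*7 = (45*(13/5))*7 = 117*7 = 819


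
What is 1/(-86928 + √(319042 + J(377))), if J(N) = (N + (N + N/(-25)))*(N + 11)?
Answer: -362200/31482797671 - 5*√15143574/188896786026 ≈ -1.1608e-5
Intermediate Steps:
J(N) = 49*N*(11 + N)/25 (J(N) = (N + (N + N*(-1/25)))*(11 + N) = (N + (N - N/25))*(11 + N) = (N + 24*N/25)*(11 + N) = (49*N/25)*(11 + N) = 49*N*(11 + N)/25)
1/(-86928 + √(319042 + J(377))) = 1/(-86928 + √(319042 + (49/25)*377*(11 + 377))) = 1/(-86928 + √(319042 + (49/25)*377*388)) = 1/(-86928 + √(319042 + 7167524/25)) = 1/(-86928 + √(15143574/25)) = 1/(-86928 + √15143574/5)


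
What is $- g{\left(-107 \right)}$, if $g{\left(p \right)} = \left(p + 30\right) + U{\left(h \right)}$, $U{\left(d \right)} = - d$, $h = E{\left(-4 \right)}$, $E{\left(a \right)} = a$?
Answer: $73$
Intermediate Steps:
$h = -4$
$g{\left(p \right)} = 34 + p$ ($g{\left(p \right)} = \left(p + 30\right) - -4 = \left(30 + p\right) + 4 = 34 + p$)
$- g{\left(-107 \right)} = - (34 - 107) = \left(-1\right) \left(-73\right) = 73$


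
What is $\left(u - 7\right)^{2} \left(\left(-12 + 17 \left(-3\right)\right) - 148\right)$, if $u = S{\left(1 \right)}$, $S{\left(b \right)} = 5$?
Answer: $-844$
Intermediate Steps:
$u = 5$
$\left(u - 7\right)^{2} \left(\left(-12 + 17 \left(-3\right)\right) - 148\right) = \left(5 - 7\right)^{2} \left(\left(-12 + 17 \left(-3\right)\right) - 148\right) = \left(-2\right)^{2} \left(\left(-12 - 51\right) - 148\right) = 4 \left(-63 - 148\right) = 4 \left(-211\right) = -844$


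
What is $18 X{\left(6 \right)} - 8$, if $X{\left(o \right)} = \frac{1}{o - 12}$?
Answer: $-11$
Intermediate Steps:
$X{\left(o \right)} = \frac{1}{-12 + o}$
$18 X{\left(6 \right)} - 8 = \frac{18}{-12 + 6} - 8 = \frac{18}{-6} - 8 = 18 \left(- \frac{1}{6}\right) - 8 = -3 - 8 = -11$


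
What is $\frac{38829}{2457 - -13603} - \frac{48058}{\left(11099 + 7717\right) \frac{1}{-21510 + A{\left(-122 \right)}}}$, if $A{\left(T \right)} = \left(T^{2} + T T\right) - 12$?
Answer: $- \frac{56818096943}{2698080} \approx -21059.0$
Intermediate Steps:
$A{\left(T \right)} = -12 + 2 T^{2}$ ($A{\left(T \right)} = \left(T^{2} + T^{2}\right) - 12 = 2 T^{2} - 12 = -12 + 2 T^{2}$)
$\frac{38829}{2457 - -13603} - \frac{48058}{\left(11099 + 7717\right) \frac{1}{-21510 + A{\left(-122 \right)}}} = \frac{38829}{2457 - -13603} - \frac{48058}{\left(11099 + 7717\right) \frac{1}{-21510 - \left(12 - 2 \left(-122\right)^{2}\right)}} = \frac{38829}{2457 + 13603} - \frac{48058}{18816 \frac{1}{-21510 + \left(-12 + 2 \cdot 14884\right)}} = \frac{38829}{16060} - \frac{48058}{18816 \frac{1}{-21510 + \left(-12 + 29768\right)}} = 38829 \cdot \frac{1}{16060} - \frac{48058}{18816 \frac{1}{-21510 + 29756}} = \frac{38829}{16060} - \frac{48058}{18816 \cdot \frac{1}{8246}} = \frac{38829}{16060} - \frac{48058}{\frac{1344}{589}} = \frac{38829}{16060} - \frac{14153081}{672} = - \frac{56818096943}{2698080}$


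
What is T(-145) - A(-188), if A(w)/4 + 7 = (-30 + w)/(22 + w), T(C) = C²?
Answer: 1746963/83 ≈ 21048.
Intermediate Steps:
A(w) = -28 + 4*(-30 + w)/(22 + w) (A(w) = -28 + 4*((-30 + w)/(22 + w)) = -28 + 4*(-30 + w)/(22 + w))
T(-145) - A(-188) = (-145)² - 8*(-92 - 3*(-188))/(22 - 188) = 21025 - 8*(-92 + 564)/(-166) = 21025 - 8*(-1)*472/166 = 21025 - 1*(-1888/83) = 21025 + 1888/83 = 1746963/83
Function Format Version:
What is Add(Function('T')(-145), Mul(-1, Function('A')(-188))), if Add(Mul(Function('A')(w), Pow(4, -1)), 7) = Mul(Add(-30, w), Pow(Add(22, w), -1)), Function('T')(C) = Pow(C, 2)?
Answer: Rational(1746963, 83) ≈ 21048.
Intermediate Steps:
Function('A')(w) = Add(-28, Mul(4, Pow(Add(22, w), -1), Add(-30, w))) (Function('A')(w) = Add(-28, Mul(4, Mul(Add(-30, w), Pow(Add(22, w), -1)))) = Add(-28, Mul(4, Mul(Pow(Add(22, w), -1), Add(-30, w)))) = Add(-28, Mul(4, Pow(Add(22, w), -1), Add(-30, w))))
Add(Function('T')(-145), Mul(-1, Function('A')(-188))) = Add(Pow(-145, 2), Mul(-1, Mul(8, Pow(Add(22, -188), -1), Add(-92, Mul(-3, -188))))) = Add(21025, Mul(-1, Mul(8, Pow(-166, -1), Add(-92, 564)))) = Add(21025, Mul(-1, Mul(8, Rational(-1, 166), 472))) = Add(21025, Mul(-1, Rational(-1888, 83))) = Add(21025, Rational(1888, 83)) = Rational(1746963, 83)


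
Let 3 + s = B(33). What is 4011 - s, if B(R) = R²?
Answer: 2925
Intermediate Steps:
s = 1086 (s = -3 + 33² = -3 + 1089 = 1086)
4011 - s = 4011 - 1*1086 = 4011 - 1086 = 2925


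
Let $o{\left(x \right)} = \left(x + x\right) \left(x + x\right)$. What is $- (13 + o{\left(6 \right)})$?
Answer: $-157$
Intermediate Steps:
$o{\left(x \right)} = 4 x^{2}$ ($o{\left(x \right)} = 2 x 2 x = 4 x^{2}$)
$- (13 + o{\left(6 \right)}) = - (13 + 4 \cdot 6^{2}) = - (13 + 4 \cdot 36) = - (13 + 144) = \left(-1\right) 157 = -157$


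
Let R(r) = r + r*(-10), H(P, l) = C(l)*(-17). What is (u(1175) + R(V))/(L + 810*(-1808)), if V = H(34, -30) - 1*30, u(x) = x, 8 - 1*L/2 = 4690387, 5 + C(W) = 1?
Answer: -833/10845238 ≈ -7.6808e-5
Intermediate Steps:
C(W) = -4 (C(W) = -5 + 1 = -4)
H(P, l) = 68 (H(P, l) = -4*(-17) = 68)
L = -9380758 (L = 16 - 2*4690387 = 16 - 9380774 = -9380758)
V = 38 (V = 68 - 1*30 = 68 - 30 = 38)
R(r) = -9*r (R(r) = r - 10*r = -9*r)
(u(1175) + R(V))/(L + 810*(-1808)) = (1175 - 9*38)/(-9380758 + 810*(-1808)) = (1175 - 342)/(-9380758 - 1464480) = 833/(-10845238) = 833*(-1/10845238) = -833/10845238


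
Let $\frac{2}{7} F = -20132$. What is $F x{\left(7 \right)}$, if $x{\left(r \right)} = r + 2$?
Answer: $-634158$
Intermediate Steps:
$F = -70462$ ($F = \frac{7}{2} \left(-20132\right) = -70462$)
$x{\left(r \right)} = 2 + r$
$F x{\left(7 \right)} = - 70462 \left(2 + 7\right) = \left(-70462\right) 9 = -634158$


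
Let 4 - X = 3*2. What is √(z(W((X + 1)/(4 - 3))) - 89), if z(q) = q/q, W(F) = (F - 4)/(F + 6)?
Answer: 2*I*√22 ≈ 9.3808*I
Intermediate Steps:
X = -2 (X = 4 - 3*2 = 4 - 1*6 = 4 - 6 = -2)
W(F) = (-4 + F)/(6 + F)
z(q) = 1
√(z(W((X + 1)/(4 - 3))) - 89) = √(1 - 89) = √(-88) = 2*I*√22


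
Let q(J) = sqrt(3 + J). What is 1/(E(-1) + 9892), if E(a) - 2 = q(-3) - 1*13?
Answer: 1/9881 ≈ 0.00010120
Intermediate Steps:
E(a) = -11 (E(a) = 2 + (sqrt(3 - 3) - 1*13) = 2 + (sqrt(0) - 13) = 2 + (0 - 13) = 2 - 13 = -11)
1/(E(-1) + 9892) = 1/(-11 + 9892) = 1/9881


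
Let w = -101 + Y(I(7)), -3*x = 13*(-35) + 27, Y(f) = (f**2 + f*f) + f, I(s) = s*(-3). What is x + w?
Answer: 2708/3 ≈ 902.67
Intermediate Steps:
I(s) = -3*s
Y(f) = f + 2*f**2 (Y(f) = (f**2 + f**2) + f = 2*f**2 + f = f + 2*f**2)
x = 428/3 (x = -(13*(-35) + 27)/3 = -(-455 + 27)/3 = -1/3*(-428) = 428/3 ≈ 142.67)
w = 760 (w = -101 + (-3*7)*(1 + 2*(-3*7)) = -101 - 21*(1 + 2*(-21)) = -101 - 21*(1 - 42) = -101 - 21*(-41) = -101 + 861 = 760)
x + w = 428/3 + 760 = 2708/3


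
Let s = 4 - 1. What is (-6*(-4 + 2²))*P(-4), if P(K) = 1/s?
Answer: 0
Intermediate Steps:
s = 3
P(K) = ⅓ (P(K) = 1/3 = ⅓)
(-6*(-4 + 2²))*P(-4) = -6*(-4 + 2²)*(⅓) = -6*(-4 + 4)*(⅓) = -6*0*(⅓) = 0*(⅓) = 0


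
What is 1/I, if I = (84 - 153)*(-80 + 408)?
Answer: -1/22632 ≈ -4.4185e-5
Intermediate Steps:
I = -22632 (I = -69*328 = -22632)
1/I = 1/(-22632) = -1/22632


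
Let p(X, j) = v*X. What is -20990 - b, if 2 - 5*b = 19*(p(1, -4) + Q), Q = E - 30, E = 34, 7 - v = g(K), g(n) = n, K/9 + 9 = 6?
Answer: -20846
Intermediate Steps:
K = -27 (K = -81 + 9*6 = -81 + 54 = -27)
v = 34 (v = 7 - 1*(-27) = 7 + 27 = 34)
p(X, j) = 34*X
Q = 4 (Q = 34 - 30 = 4)
b = -144 (b = 2/5 - 19*(34*1 + 4)/5 = 2/5 - 19*(34 + 4)/5 = 2/5 - 19*38/5 = 2/5 - 1/5*722 = 2/5 - 722/5 = -144)
-20990 - b = -20990 - 1*(-144) = -20990 + 144 = -20846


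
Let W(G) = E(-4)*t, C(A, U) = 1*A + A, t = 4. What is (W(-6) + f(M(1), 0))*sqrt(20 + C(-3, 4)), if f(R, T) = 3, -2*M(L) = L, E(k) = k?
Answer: -13*sqrt(14) ≈ -48.642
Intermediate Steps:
C(A, U) = 2*A (C(A, U) = A + A = 2*A)
M(L) = -L/2
W(G) = -16 (W(G) = -4*4 = -16)
(W(-6) + f(M(1), 0))*sqrt(20 + C(-3, 4)) = (-16 + 3)*sqrt(20 + 2*(-3)) = -13*sqrt(20 - 6) = -13*sqrt(14)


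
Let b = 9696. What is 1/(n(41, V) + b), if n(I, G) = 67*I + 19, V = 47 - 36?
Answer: 1/12462 ≈ 8.0244e-5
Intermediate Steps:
V = 11
n(I, G) = 19 + 67*I
1/(n(41, V) + b) = 1/((19 + 67*41) + 9696) = 1/((19 + 2747) + 9696) = 1/(2766 + 9696) = 1/12462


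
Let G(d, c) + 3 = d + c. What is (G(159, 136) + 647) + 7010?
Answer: 7949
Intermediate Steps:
G(d, c) = -3 + c + d (G(d, c) = -3 + (d + c) = -3 + (c + d) = -3 + c + d)
(G(159, 136) + 647) + 7010 = ((-3 + 136 + 159) + 647) + 7010 = (292 + 647) + 7010 = 939 + 7010 = 7949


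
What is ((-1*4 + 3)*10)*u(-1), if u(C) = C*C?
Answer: -10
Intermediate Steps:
u(C) = C²
((-1*4 + 3)*10)*u(-1) = ((-1*4 + 3)*10)*(-1)² = ((-4 + 3)*10)*1 = -1*10*1 = -10*1 = -10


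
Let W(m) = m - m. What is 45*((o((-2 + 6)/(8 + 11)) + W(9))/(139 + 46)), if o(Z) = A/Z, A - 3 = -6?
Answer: -513/148 ≈ -3.4662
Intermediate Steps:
A = -3 (A = 3 - 6 = -3)
o(Z) = -3/Z
W(m) = 0
45*((o((-2 + 6)/(8 + 11)) + W(9))/(139 + 46)) = 45*((-3*(8 + 11)/(-2 + 6) + 0)/(139 + 46)) = 45*((-3/(4/19) + 0)/185) = 45*((-3/(4*(1/19)) + 0)*(1/185)) = 45*((-3/4/19 + 0)*(1/185)) = 45*((-3*19/4 + 0)*(1/185)) = 45*((-57/4 + 0)*(1/185)) = 45*(-57/4*1/185) = 45*(-57/740) = -513/148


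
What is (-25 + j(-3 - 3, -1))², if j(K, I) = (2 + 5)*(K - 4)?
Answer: 9025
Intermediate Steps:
j(K, I) = -28 + 7*K (j(K, I) = 7*(-4 + K) = -28 + 7*K)
(-25 + j(-3 - 3, -1))² = (-25 + (-28 + 7*(-3 - 3)))² = (-25 + (-28 + 7*(-6)))² = (-25 + (-28 - 42))² = (-25 - 70)² = (-95)² = 9025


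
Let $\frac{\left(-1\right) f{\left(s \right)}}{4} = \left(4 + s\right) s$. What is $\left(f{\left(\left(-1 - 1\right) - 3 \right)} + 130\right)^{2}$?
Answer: $12100$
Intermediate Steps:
$f{\left(s \right)} = - 4 s \left(4 + s\right)$ ($f{\left(s \right)} = - 4 \left(4 + s\right) s = - 4 s \left(4 + s\right)$)
$\left(f{\left(\left(-1 - 1\right) - 3 \right)} + 130\right)^{2} = \left(- 4 \left(\left(-1 - 1\right) - 3\right) \left(4 - 5\right) + 130\right)^{2} = \left(- 4 \left(-2 - 3\right) \left(4 - 5\right) + 130\right)^{2} = \left(\left(-4\right) \left(-5\right) \left(4 - 5\right) + 130\right)^{2} = \left(\left(-4\right) \left(-5\right) \left(-1\right) + 130\right)^{2} = \left(-20 + 130\right)^{2} = 110^{2} = 12100$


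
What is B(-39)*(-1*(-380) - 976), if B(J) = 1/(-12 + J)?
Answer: 596/51 ≈ 11.686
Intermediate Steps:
B(-39)*(-1*(-380) - 976) = (-1*(-380) - 976)/(-12 - 39) = (380 - 976)/(-51) = -1/51*(-596) = 596/51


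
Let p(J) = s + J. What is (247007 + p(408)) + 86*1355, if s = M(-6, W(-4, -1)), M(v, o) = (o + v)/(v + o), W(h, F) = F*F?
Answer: 363946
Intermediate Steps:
W(h, F) = F**2
M(v, o) = 1 (M(v, o) = (o + v)/(o + v) = 1)
s = 1
p(J) = 1 + J
(247007 + p(408)) + 86*1355 = (247007 + (1 + 408)) + 86*1355 = (247007 + 409) + 116530 = 247416 + 116530 = 363946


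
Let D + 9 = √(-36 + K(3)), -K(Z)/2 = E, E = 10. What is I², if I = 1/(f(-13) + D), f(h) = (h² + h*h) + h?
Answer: 1/(4*(158 + I*√14)²) ≈ 9.9976e-6 - 4.7378e-7*I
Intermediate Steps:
f(h) = h + 2*h² (f(h) = (h² + h²) + h = 2*h² + h = h + 2*h²)
K(Z) = -20 (K(Z) = -2*10 = -20)
D = -9 + 2*I*√14 (D = -9 + √(-36 - 20) = -9 + √(-56) = -9 + 2*I*√14 ≈ -9.0 + 7.4833*I)
I = 1/(316 + 2*I*√14) (I = 1/(-13*(1 + 2*(-13)) + (-9 + 2*I*√14)) = 1/(-13*(1 - 26) + (-9 + 2*I*√14)) = 1/(-13*(-25) + (-9 + 2*I*√14)) = 1/(325 + (-9 + 2*I*√14)) = 1/(316 + 2*I*√14) ≈ 0.0031628 - 7.4899e-5*I)
I² = (79/24978 - I*√14/49956)²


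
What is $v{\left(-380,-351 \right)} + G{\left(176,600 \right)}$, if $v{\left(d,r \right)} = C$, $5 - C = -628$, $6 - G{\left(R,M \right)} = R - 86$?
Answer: $549$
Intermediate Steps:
$G{\left(R,M \right)} = 92 - R$ ($G{\left(R,M \right)} = 6 - \left(R - 86\right) = 6 - \left(-86 + R\right) = 92 - R$)
$C = 633$ ($C = 5 - -628 = 5 + 628 = 633$)
$v{\left(d,r \right)} = 633$
$v{\left(-380,-351 \right)} + G{\left(176,600 \right)} = 633 + \left(92 - 176\right) = 633 - 84 = 549$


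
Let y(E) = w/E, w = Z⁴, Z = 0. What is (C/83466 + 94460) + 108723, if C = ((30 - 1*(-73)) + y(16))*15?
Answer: 5652957941/27822 ≈ 2.0318e+5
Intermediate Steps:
w = 0 (w = 0⁴ = 0)
y(E) = 0 (y(E) = 0/E = 0)
C = 1545 (C = ((30 - 1*(-73)) + 0)*15 = ((30 + 73) + 0)*15 = (103 + 0)*15 = 103*15 = 1545)
(C/83466 + 94460) + 108723 = (1545/83466 + 94460) + 108723 = (1545*(1/83466) + 94460) + 108723 = (515/27822 + 94460) + 108723 = 2628066635/27822 + 108723 = 5652957941/27822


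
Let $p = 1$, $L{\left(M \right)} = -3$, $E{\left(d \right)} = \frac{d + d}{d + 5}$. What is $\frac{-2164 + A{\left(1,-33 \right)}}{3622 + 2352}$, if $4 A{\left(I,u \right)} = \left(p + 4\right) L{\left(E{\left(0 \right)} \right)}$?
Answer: $- \frac{299}{824} \approx -0.36286$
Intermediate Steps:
$E{\left(d \right)} = \frac{2 d}{5 + d}$
$A{\left(I,u \right)} = - \frac{15}{4}$ ($A{\left(I,u \right)} = \frac{\left(1 + 4\right) \left(-3\right)}{4} = \frac{5 \left(-3\right)}{4} = \frac{1}{4} \left(-15\right) = - \frac{15}{4}$)
$\frac{-2164 + A{\left(1,-33 \right)}}{3622 + 2352} = \frac{-2164 - \frac{15}{4}}{3622 + 2352} = - \frac{8671}{4 \cdot 5974} = \left(- \frac{8671}{4}\right) \frac{1}{5974} = - \frac{299}{824}$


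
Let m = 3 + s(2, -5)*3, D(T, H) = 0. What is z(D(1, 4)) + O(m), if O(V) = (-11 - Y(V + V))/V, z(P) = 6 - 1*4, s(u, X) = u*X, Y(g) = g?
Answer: 11/27 ≈ 0.40741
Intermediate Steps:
s(u, X) = X*u
z(P) = 2 (z(P) = 6 - 4 = 2)
m = -27 (m = 3 - 5*2*3 = 3 - 10*3 = 3 - 30 = -27)
O(V) = (-11 - 2*V)/V (O(V) = (-11 - (V + V))/V = (-11 - 2*V)/V)
z(D(1, 4)) + O(m) = 2 + (-2 - 11/(-27)) = 2 + (-2 - 11*(-1/27)) = 2 + (-2 + 11/27) = 2 - 43/27 = 11/27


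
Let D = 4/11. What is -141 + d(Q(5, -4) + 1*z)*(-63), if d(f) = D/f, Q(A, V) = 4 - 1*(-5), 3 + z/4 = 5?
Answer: -26619/187 ≈ -142.35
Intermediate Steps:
z = 8 (z = -12 + 4*5 = -12 + 20 = 8)
D = 4/11 (D = 4*(1/11) = 4/11 ≈ 0.36364)
Q(A, V) = 9 (Q(A, V) = 4 + 5 = 9)
d(f) = 4/(11*f)
-141 + d(Q(5, -4) + 1*z)*(-63) = -141 + (4/(11*(9 + 1*8)))*(-63) = -141 + (4/(11*(9 + 8)))*(-63) = -141 + ((4/11)/17)*(-63) = -141 + ((4/11)*(1/17))*(-63) = -141 + (4/187)*(-63) = -141 - 252/187 = -26619/187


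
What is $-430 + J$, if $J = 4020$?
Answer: $3590$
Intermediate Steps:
$-430 + J = -430 + 4020 = 3590$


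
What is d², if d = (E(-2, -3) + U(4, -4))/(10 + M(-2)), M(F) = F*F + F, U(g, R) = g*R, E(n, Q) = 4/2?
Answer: 49/36 ≈ 1.3611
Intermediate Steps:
E(n, Q) = 2 (E(n, Q) = 4*(½) = 2)
U(g, R) = R*g
M(F) = F + F² (M(F) = F² + F = F + F²)
d = -7/6 (d = (2 - 4*4)/(10 - 2*(1 - 2)) = (2 - 16)/(10 - 2*(-1)) = -14/(10 + 2) = -14/12 = -14*1/12 = -7/6 ≈ -1.1667)
d² = (-7/6)² = 49/36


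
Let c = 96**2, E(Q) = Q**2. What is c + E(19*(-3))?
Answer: 12465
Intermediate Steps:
c = 9216
c + E(19*(-3)) = 9216 + (19*(-3))**2 = 9216 + (-57)**2 = 9216 + 3249 = 12465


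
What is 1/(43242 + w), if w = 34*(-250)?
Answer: 1/34742 ≈ 2.8784e-5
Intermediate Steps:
w = -8500
1/(43242 + w) = 1/(43242 - 8500) = 1/34742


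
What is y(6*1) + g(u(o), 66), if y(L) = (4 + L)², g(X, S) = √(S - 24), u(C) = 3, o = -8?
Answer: 100 + √42 ≈ 106.48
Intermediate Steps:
g(X, S) = √(-24 + S)
y(6*1) + g(u(o), 66) = (4 + 6*1)² + √(-24 + 66) = (4 + 6)² + √42 = 10² + √42 = 100 + √42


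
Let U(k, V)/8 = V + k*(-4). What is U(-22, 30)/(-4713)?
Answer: -944/4713 ≈ -0.20030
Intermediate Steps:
U(k, V) = -32*k + 8*V (U(k, V) = 8*(V + k*(-4)) = 8*(V - 4*k) = -32*k + 8*V)
U(-22, 30)/(-4713) = (-32*(-22) + 8*30)/(-4713) = (704 + 240)*(-1/4713) = 944*(-1/4713) = -944/4713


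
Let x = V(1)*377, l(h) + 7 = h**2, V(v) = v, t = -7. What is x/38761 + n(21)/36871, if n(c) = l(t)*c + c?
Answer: 48901550/1429156831 ≈ 0.034217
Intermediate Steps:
l(h) = -7 + h**2
n(c) = 43*c (n(c) = (-7 + (-7)**2)*c + c = (-7 + 49)*c + c = 42*c + c = 43*c)
x = 377 (x = 1*377 = 377)
x/38761 + n(21)/36871 = 377/38761 + (43*21)/36871 = 377*(1/38761) + 903*(1/36871) = 377/38761 + 903/36871 = 48901550/1429156831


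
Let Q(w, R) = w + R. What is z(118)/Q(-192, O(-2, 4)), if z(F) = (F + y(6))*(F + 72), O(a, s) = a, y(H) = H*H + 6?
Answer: -15200/97 ≈ -156.70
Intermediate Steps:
y(H) = 6 + H² (y(H) = H² + 6 = 6 + H²)
Q(w, R) = R + w
z(F) = (42 + F)*(72 + F) (z(F) = (F + (6 + 6²))*(F + 72) = (F + (6 + 36))*(72 + F) = (F + 42)*(72 + F) = (42 + F)*(72 + F))
z(118)/Q(-192, O(-2, 4)) = (3024 + 118² + 114*118)/(-2 - 192) = (3024 + 13924 + 13452)/(-194) = 30400*(-1/194) = -15200/97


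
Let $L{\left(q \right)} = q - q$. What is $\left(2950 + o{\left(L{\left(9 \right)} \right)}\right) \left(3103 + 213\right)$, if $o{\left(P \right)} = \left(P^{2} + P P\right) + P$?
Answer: $9782200$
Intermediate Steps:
$L{\left(q \right)} = 0$
$o{\left(P \right)} = P + 2 P^{2}$ ($o{\left(P \right)} = \left(P^{2} + P^{2}\right) + P = 2 P^{2} + P = P + 2 P^{2}$)
$\left(2950 + o{\left(L{\left(9 \right)} \right)}\right) \left(3103 + 213\right) = \left(2950 + 0 \left(1 + 2 \cdot 0\right)\right) \left(3103 + 213\right) = \left(2950 + 0 \left(1 + 0\right)\right) 3316 = \left(2950 + 0 \cdot 1\right) 3316 = \left(2950 + 0\right) 3316 = 2950 \cdot 3316 = 9782200$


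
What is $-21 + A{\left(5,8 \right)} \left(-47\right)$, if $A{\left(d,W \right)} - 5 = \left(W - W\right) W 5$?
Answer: $-256$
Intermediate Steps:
$A{\left(d,W \right)} = 5$ ($A{\left(d,W \right)} = 5 + \left(W - W\right) W 5 = 5 + 0 W 5 = 5 + 0 \cdot 5 = 5 + 0 = 5$)
$-21 + A{\left(5,8 \right)} \left(-47\right) = -21 + 5 \left(-47\right) = -21 - 235 = -256$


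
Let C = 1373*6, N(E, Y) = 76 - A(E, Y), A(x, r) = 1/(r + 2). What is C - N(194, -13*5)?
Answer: 514205/63 ≈ 8162.0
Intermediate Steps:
A(x, r) = 1/(2 + r)
N(E, Y) = 76 - 1/(2 + Y)
C = 8238
C - N(194, -13*5) = 8238 - (151 + 76*(-13*5))/(2 - 13*5) = 8238 - (151 + 76*(-65))/(2 - 65) = 8238 - (151 - 4940)/(-63) = 8238 - (-1)*(-4789)/63 = 8238 - 1*4789/63 = 8238 - 4789/63 = 514205/63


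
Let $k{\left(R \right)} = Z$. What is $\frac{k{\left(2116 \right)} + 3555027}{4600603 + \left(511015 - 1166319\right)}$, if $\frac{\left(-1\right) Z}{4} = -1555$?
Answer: $\frac{3561247}{3945299} \approx 0.90266$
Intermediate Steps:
$Z = 6220$ ($Z = \left(-4\right) \left(-1555\right) = 6220$)
$k{\left(R \right)} = 6220$
$\frac{k{\left(2116 \right)} + 3555027}{4600603 + \left(511015 - 1166319\right)} = \frac{6220 + 3555027}{4600603 + \left(511015 - 1166319\right)} = \frac{3561247}{4600603 - 655304} = \frac{3561247}{3945299}$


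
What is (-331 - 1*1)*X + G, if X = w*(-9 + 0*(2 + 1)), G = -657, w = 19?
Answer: 56115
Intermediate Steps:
X = -171 (X = 19*(-9 + 0*(2 + 1)) = 19*(-9 + 0*3) = 19*(-9 + 0) = 19*(-9) = -171)
(-331 - 1*1)*X + G = (-331 - 1*1)*(-171) - 657 = (-331 - 1)*(-171) - 657 = -332*(-171) - 657 = 56772 - 657 = 56115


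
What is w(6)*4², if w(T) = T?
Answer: 96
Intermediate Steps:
w(6)*4² = 6*4² = 6*16 = 96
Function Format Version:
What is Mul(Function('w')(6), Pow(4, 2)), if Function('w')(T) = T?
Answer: 96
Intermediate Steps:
Mul(Function('w')(6), Pow(4, 2)) = Mul(6, Pow(4, 2)) = Mul(6, 16) = 96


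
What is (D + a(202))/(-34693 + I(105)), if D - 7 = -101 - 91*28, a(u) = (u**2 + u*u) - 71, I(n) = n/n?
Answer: -78895/34692 ≈ -2.2742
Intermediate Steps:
I(n) = 1
a(u) = -71 + 2*u**2 (a(u) = (u**2 + u**2) - 71 = 2*u**2 - 71 = -71 + 2*u**2)
D = -2642 (D = 7 + (-101 - 91*28) = 7 + (-101 - 2548) = 7 - 2649 = -2642)
(D + a(202))/(-34693 + I(105)) = (-2642 + (-71 + 2*202**2))/(-34693 + 1) = (-2642 + (-71 + 2*40804))/(-34692) = (-2642 + (-71 + 81608))*(-1/34692) = (-2642 + 81537)*(-1/34692) = 78895*(-1/34692) = -78895/34692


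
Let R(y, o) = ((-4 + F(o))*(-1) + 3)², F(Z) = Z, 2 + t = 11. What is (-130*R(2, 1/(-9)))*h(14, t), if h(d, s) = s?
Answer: -532480/9 ≈ -59164.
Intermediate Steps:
t = 9 (t = -2 + 11 = 9)
R(y, o) = (7 - o)² (R(y, o) = ((-4 + o)*(-1) + 3)² = ((4 - o) + 3)² = (7 - o)²)
(-130*R(2, 1/(-9)))*h(14, t) = -130*(-7 + 1/(-9))²*9 = -130*(-7 - ⅑)²*9 = -130*(-64/9)²*9 = -130*4096/81*9 = -532480/81*9 = -532480/9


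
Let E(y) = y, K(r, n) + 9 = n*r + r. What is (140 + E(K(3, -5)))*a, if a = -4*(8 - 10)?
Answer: 952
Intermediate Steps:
K(r, n) = -9 + r + n*r (K(r, n) = -9 + (n*r + r) = -9 + (r + n*r) = -9 + r + n*r)
a = 8 (a = -4*(-2) = 8)
(140 + E(K(3, -5)))*a = (140 + (-9 + 3 - 5*3))*8 = (140 + (-9 + 3 - 15))*8 = (140 - 21)*8 = 119*8 = 952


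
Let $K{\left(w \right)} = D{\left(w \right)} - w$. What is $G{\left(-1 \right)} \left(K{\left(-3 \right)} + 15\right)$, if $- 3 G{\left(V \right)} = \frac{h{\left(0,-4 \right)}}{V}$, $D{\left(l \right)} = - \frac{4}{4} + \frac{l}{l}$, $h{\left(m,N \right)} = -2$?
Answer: $-12$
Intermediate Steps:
$D{\left(l \right)} = 0$ ($D{\left(l \right)} = \left(-4\right) \frac{1}{4} + 1 = -1 + 1 = 0$)
$G{\left(V \right)} = \frac{2}{3 V}$ ($G{\left(V \right)} = - \frac{\left(-2\right) \frac{1}{V}}{3} = \frac{2}{3 V}$)
$K{\left(w \right)} = - w$ ($K{\left(w \right)} = 0 - w = - w$)
$G{\left(-1 \right)} \left(K{\left(-3 \right)} + 15\right) = \frac{2}{3 \left(-1\right)} \left(\left(-1\right) \left(-3\right) + 15\right) = \frac{2}{3} \left(-1\right) \left(3 + 15\right) = \left(- \frac{2}{3}\right) 18 = -12$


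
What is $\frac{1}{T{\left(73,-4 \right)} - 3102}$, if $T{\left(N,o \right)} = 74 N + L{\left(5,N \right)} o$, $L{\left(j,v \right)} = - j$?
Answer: $\frac{1}{2320} \approx 0.00043103$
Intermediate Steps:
$T{\left(N,o \right)} = - 5 o + 74 N$ ($T{\left(N,o \right)} = 74 N + \left(-1\right) 5 o = 74 N - 5 o = - 5 o + 74 N$)
$\frac{1}{T{\left(73,-4 \right)} - 3102} = \frac{1}{\left(\left(-5\right) \left(-4\right) + 74 \cdot 73\right) - 3102} = \frac{1}{\left(20 + 5402\right) - 3102} = \frac{1}{5422 - 3102} = \frac{1}{2320}$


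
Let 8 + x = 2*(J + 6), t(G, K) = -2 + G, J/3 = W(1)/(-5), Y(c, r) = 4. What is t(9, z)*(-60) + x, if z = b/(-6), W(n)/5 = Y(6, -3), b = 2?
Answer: -440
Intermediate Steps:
W(n) = 20 (W(n) = 5*4 = 20)
J = -12 (J = 3*(20/(-5)) = 3*(20*(-⅕)) = 3*(-4) = -12)
z = -⅓ (z = 2/(-6) = 2*(-⅙) = -⅓ ≈ -0.33333)
x = -20 (x = -8 + 2*(-12 + 6) = -8 + 2*(-6) = -8 - 12 = -20)
t(9, z)*(-60) + x = (-2 + 9)*(-60) - 20 = 7*(-60) - 20 = -420 - 20 = -440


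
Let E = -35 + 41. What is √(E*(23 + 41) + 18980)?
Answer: 2*√4841 ≈ 139.15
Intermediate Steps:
E = 6
√(E*(23 + 41) + 18980) = √(6*(23 + 41) + 18980) = √(6*64 + 18980) = √(384 + 18980) = √19364 = 2*√4841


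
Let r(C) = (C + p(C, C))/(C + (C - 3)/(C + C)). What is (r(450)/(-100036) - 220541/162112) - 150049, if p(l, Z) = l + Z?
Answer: -4836291268021697817/32231120627776 ≈ -1.5005e+5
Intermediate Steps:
p(l, Z) = Z + l
r(C) = 3*C/(C + (-3 + C)/(2*C)) (r(C) = (C + (C + C))/(C + (C - 3)/(C + C)) = (C + 2*C)/(C + (-3 + C)/((2*C))) = (3*C)/(C + (-3 + C)*(1/(2*C))) = (3*C)/(C + (-3 + C)/(2*C)) = 3*C/(C + (-3 + C)/(2*C)))
(r(450)/(-100036) - 220541/162112) - 150049 = ((6*450**2/(-3 + 450 + 2*450**2))/(-100036) - 220541/162112) - 150049 = ((6*202500/(-3 + 450 + 2*202500))*(-1/100036) - 220541*1/162112) - 150049 = ((6*202500/(-3 + 450 + 405000))*(-1/100036) - 12973/9536) - 150049 = ((6*202500/405447)*(-1/100036) - 12973/9536) - 150049 = ((6*202500*(1/405447))*(-1/100036) - 12973/9536) - 150049 = ((405000/135149)*(-1/100036) - 12973/9536) - 150049 = (-101250/3379941341 - 12973/9536) - 150049 = -43848944536793/32231120627776 - 150049 = -4836291268021697817/32231120627776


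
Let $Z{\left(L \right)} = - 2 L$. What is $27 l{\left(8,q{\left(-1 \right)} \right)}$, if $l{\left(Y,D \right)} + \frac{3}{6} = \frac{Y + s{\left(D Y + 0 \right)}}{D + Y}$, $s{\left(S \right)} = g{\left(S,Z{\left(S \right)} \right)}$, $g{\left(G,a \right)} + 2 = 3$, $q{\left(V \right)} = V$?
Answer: $\frac{297}{14} \approx 21.214$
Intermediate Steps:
$g{\left(G,a \right)} = 1$ ($g{\left(G,a \right)} = -2 + 3 = 1$)
$s{\left(S \right)} = 1$
$l{\left(Y,D \right)} = - \frac{1}{2} + \frac{1 + Y}{D + Y}$ ($l{\left(Y,D \right)} = - \frac{1}{2} + \frac{Y + 1}{D + Y} = - \frac{1}{2} + \frac{1 + Y}{D + Y}$)
$27 l{\left(8,q{\left(-1 \right)} \right)} = 27 \frac{2 + 8 - -1}{2 \left(-1 + 8\right)} = 27 \frac{2 + 8 + 1}{2 \cdot 7} = 27 \cdot \frac{1}{2} \cdot \frac{1}{7} \cdot 11 = 27 \cdot \frac{11}{14} = \frac{297}{14}$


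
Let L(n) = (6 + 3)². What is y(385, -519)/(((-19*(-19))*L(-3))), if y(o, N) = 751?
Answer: 751/29241 ≈ 0.025683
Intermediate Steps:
L(n) = 81 (L(n) = 9² = 81)
y(385, -519)/(((-19*(-19))*L(-3))) = 751/((-19*(-19)*81)) = 751/((361*81)) = 751/29241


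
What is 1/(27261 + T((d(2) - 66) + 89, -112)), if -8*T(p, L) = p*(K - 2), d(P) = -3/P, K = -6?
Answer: 2/54565 ≈ 3.6654e-5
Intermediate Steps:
T(p, L) = p (T(p, L) = -p*(-6 - 2)/8 = -p*(-8)/8 = -(-1)*p = p)
1/(27261 + T((d(2) - 66) + 89, -112)) = 1/(27261 + ((-3/2 - 66) + 89)) = 1/(27261 + (-135/2 + 89)) = 1/(27261 + 43/2) = 1/(54565/2) = 2/54565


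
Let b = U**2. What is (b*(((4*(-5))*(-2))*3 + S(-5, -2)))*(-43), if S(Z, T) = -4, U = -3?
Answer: -44892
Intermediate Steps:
b = 9 (b = (-3)**2 = 9)
(b*(((4*(-5))*(-2))*3 + S(-5, -2)))*(-43) = (9*(((4*(-5))*(-2))*3 - 4))*(-43) = (9*(-20*(-2)*3 - 4))*(-43) = (9*(40*3 - 4))*(-43) = (9*(120 - 4))*(-43) = (9*116)*(-43) = 1044*(-43) = -44892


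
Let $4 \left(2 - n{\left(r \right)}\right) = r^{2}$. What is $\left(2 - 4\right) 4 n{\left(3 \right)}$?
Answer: $2$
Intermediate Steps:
$n{\left(r \right)} = 2 - \frac{r^{2}}{4}$
$\left(2 - 4\right) 4 n{\left(3 \right)} = \left(2 - 4\right) 4 \left(2 - \frac{3^{2}}{4}\right) = \left(-2\right) 4 \left(2 - \frac{9}{4}\right) = - 8 \left(2 - \frac{9}{4}\right) = \left(-8\right) \left(- \frac{1}{4}\right) = 2$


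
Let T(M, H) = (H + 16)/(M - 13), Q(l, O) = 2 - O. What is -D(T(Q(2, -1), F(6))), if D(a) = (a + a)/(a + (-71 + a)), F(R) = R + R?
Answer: -28/383 ≈ -0.073107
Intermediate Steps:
F(R) = 2*R
T(M, H) = (16 + H)/(-13 + M)
D(a) = 2*a/(-71 + 2*a) (D(a) = (2*a)/(-71 + 2*a) = 2*a/(-71 + 2*a))
-D(T(Q(2, -1), F(6))) = -2*(16 + 2*6)/(-13 + (2 - 1*(-1)))/(-71 + 2*((16 + 2*6)/(-13 + (2 - 1*(-1))))) = -2*(16 + 12)/(-13 + (2 + 1))/(-71 + 2*((16 + 12)/(-13 + (2 + 1)))) = -2*28/(-13 + 3)/(-71 + 2*(28/(-13 + 3))) = -2*28/(-10)/(-71 + 2*(28/(-10))) = -2*(-⅒*28)/(-71 + 2*(-⅒*28)) = -2*(-14)/(5*(-71 + 2*(-14/5))) = -2*(-14)/(5*(-71 - 28/5)) = -2*(-14)/(5*(-383/5)) = -2*(-14)*(-5)/(5*383) = -1*28/383 = -28/383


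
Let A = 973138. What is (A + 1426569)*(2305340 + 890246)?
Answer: 7668470093302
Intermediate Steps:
(A + 1426569)*(2305340 + 890246) = (973138 + 1426569)*(2305340 + 890246) = 2399707*3195586 = 7668470093302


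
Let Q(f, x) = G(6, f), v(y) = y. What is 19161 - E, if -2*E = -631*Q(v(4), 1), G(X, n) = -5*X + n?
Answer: 27364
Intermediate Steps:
G(X, n) = n - 5*X
Q(f, x) = -30 + f (Q(f, x) = f - 5*6 = f - 30 = -30 + f)
E = -8203 (E = -(-631)*(-30 + 4)/2 = -(-631)*(-26)/2 = -½*16406 = -8203)
19161 - E = 19161 - 1*(-8203) = 19161 + 8203 = 27364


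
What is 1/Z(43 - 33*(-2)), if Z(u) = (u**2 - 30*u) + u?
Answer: 1/8720 ≈ 0.00011468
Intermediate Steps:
Z(u) = u**2 - 29*u
1/Z(43 - 33*(-2)) = 1/((43 - 33*(-2))*(-29 + (43 - 33*(-2)))) = 1/((43 - 1*(-66))*(-29 + (43 - 1*(-66)))) = 1/((43 + 66)*(-29 + (43 + 66))) = 1/(109*(-29 + 109)) = 1/(109*80) = 1/8720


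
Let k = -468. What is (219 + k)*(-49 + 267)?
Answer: -54282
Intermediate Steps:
(219 + k)*(-49 + 267) = (219 - 468)*(-49 + 267) = -249*218 = -54282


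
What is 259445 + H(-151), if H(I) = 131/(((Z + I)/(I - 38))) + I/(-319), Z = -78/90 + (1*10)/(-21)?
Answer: 441569315427/1700908 ≈ 2.5961e+5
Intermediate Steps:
Z = -47/35 (Z = -78*1/90 + 10*(-1/21) = -13/15 - 10/21 = -47/35 ≈ -1.3429)
H(I) = -I/319 + 131*(-38 + I)/(-47/35 + I) (H(I) = 131/(((-47/35 + I)/(I - 38))) + I/(-319) = 131/(((-47/35 + I)/(-38 + I))) + I*(-1/319) = 131/(((-47/35 + I)/(-38 + I))) - I/319 = 131*((-38 + I)/(-47/35 + I)) - I/319 = 131*(-38 + I)/(-47/35 + I) - I/319 = -I/319 + 131*(-38 + I)/(-47/35 + I))
259445 + H(-151) = 259445 + (-55579370 - 35*(-151)**2 + 1462662*(-151))/(319*(-47 + 35*(-151))) = 259445 + (-55579370 - 35*22801 - 220861962)/(319*(-47 - 5285)) = 259445 + (1/319)*(-55579370 - 798035 - 220861962)/(-5332) = 259445 + (1/319)*(-1/5332)*(-277239367) = 259445 + 277239367/1700908 = 441569315427/1700908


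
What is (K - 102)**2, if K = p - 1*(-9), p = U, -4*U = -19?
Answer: 124609/16 ≈ 7788.1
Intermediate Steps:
U = 19/4 (U = -1/4*(-19) = 19/4 ≈ 4.7500)
p = 19/4 ≈ 4.7500
K = 55/4 (K = 19/4 - 1*(-9) = 19/4 + 9 = 55/4 ≈ 13.750)
(K - 102)**2 = (55/4 - 102)**2 = (-353/4)**2 = 124609/16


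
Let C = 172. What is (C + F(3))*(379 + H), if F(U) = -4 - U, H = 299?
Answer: 111870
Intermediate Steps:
(C + F(3))*(379 + H) = (172 + (-4 - 1*3))*(379 + 299) = (172 + (-4 - 3))*678 = (172 - 7)*678 = 165*678 = 111870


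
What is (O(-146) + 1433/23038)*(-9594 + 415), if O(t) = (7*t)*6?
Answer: 1296695144357/23038 ≈ 5.6285e+7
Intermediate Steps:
O(t) = 42*t
(O(-146) + 1433/23038)*(-9594 + 415) = (42*(-146) + 1433/23038)*(-9594 + 415) = (-6132 + 1433*(1/23038))*(-9179) = (-6132 + 1433/23038)*(-9179) = -141267583/23038*(-9179) = 1296695144357/23038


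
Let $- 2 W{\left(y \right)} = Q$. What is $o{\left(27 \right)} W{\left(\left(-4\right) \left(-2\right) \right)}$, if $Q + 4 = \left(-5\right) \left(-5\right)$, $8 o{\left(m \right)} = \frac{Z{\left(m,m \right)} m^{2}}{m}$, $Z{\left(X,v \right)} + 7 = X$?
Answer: $- \frac{2835}{4} \approx -708.75$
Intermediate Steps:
$Z{\left(X,v \right)} = -7 + X$
$o{\left(m \right)} = \frac{m \left(-7 + m\right)}{8}$ ($o{\left(m \right)} = \frac{\left(-7 + m\right) m^{2} \frac{1}{m}}{8} = \frac{m^{2} \left(-7 + m\right) \frac{1}{m}}{8} = \frac{m \left(-7 + m\right)}{8}$)
$Q = 21$ ($Q = -4 - -25 = -4 + 25 = 21$)
$W{\left(y \right)} = - \frac{21}{2}$ ($W{\left(y \right)} = \left(- \frac{1}{2}\right) 21 = - \frac{21}{2}$)
$o{\left(27 \right)} W{\left(\left(-4\right) \left(-2\right) \right)} = \frac{1}{8} \cdot 27 \left(-7 + 27\right) \left(- \frac{21}{2}\right) = \frac{1}{8} \cdot 27 \cdot 20 \left(- \frac{21}{2}\right) = \frac{135}{2} \left(- \frac{21}{2}\right) = - \frac{2835}{4}$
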